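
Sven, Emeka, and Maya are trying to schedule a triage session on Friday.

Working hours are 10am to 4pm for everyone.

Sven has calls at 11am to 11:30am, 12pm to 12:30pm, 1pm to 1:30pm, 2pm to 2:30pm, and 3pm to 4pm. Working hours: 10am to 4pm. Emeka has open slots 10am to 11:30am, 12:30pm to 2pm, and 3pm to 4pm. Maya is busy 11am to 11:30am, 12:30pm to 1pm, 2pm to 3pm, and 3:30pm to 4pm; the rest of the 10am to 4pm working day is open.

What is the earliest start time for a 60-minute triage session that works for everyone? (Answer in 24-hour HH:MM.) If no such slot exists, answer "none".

10:00

Sven free within 10:00–16:00: 10:00–11:00, 11:30–12:00, 12:30–13:00, 13:30–14:00, 14:30–15:00.
Maya free within 10:00–16:00: 10:00–11:00, 11:30–12:30, 13:00–14:00, 15:00–15:30.
Sven ∩ Emeka: 10:00–11:00, 12:30–13:00, 13:30–14:00.
Sven ∩ Emeka ∩ Maya: 10:00–11:00, 13:30–14:00.
Windows ≥ 60 min: 10:00–11:00.
Earliest such window starts at 10:00.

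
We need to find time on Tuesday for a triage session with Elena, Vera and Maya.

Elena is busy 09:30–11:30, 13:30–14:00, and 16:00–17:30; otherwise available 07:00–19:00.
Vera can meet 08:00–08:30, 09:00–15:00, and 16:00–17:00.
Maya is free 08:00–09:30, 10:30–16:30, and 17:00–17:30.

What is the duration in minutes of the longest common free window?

120 minutes

Elena free within 07:00–19:00: 07:00–09:30, 11:30–13:30, 14:00–16:00, 17:30–19:00.
Elena ∩ Vera: 08:00–08:30, 09:00–09:30, 11:30–13:30, 14:00–15:00.
Elena ∩ Vera ∩ Maya: 08:00–08:30, 09:00–09:30, 11:30–13:30, 14:00–15:00.
Common window lengths: 30, 30, 120, 60 min; longest is 120.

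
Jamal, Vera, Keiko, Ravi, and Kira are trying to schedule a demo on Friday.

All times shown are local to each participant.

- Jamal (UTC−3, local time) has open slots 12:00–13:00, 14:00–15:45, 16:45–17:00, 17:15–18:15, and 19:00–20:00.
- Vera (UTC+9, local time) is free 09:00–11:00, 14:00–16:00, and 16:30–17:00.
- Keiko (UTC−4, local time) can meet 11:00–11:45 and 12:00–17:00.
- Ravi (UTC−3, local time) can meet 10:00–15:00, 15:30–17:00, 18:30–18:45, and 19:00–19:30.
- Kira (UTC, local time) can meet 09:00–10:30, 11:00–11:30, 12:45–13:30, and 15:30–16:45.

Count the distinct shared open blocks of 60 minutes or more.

0

Jamal → UTC: 15:00–16:00, 17:00–18:45, 19:45–20:00, 20:15–21:15, 22:00–23:00.
Vera → UTC: 00:00–02:00, 05:00–07:00, 07:30–08:00.
Keiko → UTC: 15:00–15:45, 16:00–21:00.
Ravi → UTC: 13:00–18:00, 18:30–20:00, 21:30–21:45, 22:00–22:30.
Kira → UTC: 09:00–10:30, 11:00–11:30, 12:45–13:30, 15:30–16:45.
Jamal ∩ Vera: (none).
Jamal ∩ Vera ∩ Keiko: (none).
Jamal ∩ Vera ∩ Keiko ∩ Ravi: (none).
Jamal ∩ Vera ∩ Keiko ∩ Ravi ∩ Kira: (none).
Windows ≥ 60 min: (none).
That's 0 windows.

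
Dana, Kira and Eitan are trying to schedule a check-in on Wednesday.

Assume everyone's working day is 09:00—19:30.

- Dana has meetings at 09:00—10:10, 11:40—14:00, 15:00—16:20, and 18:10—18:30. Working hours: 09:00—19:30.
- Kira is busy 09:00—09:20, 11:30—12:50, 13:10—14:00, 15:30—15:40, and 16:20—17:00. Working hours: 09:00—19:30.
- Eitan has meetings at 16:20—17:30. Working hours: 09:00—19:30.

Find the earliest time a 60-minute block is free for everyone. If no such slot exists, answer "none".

10:10

Dana free within 09:00–19:30: 10:10–11:40, 14:00–15:00, 16:20–18:10, 18:30–19:30.
Kira free within 09:00–19:30: 09:20–11:30, 12:50–13:10, 14:00–15:30, 15:40–16:20, 17:00–19:30.
Eitan free within 09:00–19:30: 09:00–16:20, 17:30–19:30.
Dana ∩ Kira: 10:10–11:30, 14:00–15:00, 17:00–18:10, 18:30–19:30.
Dana ∩ Kira ∩ Eitan: 10:10–11:30, 14:00–15:00, 17:30–18:10, 18:30–19:30.
Windows ≥ 60 min: 10:10–11:30, 14:00–15:00, 18:30–19:30.
Earliest such window starts at 10:10.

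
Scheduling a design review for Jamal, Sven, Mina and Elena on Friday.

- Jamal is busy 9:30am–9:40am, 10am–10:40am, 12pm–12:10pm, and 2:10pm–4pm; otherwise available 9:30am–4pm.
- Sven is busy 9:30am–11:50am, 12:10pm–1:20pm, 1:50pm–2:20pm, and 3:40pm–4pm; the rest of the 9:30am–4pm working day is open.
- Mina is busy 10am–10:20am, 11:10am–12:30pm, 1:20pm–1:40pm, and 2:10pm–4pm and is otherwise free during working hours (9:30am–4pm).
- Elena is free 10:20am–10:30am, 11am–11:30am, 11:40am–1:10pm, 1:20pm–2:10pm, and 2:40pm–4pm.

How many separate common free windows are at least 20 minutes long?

0

Jamal free within 09:30–16:00: 09:40–10:00, 10:40–12:00, 12:10–14:10.
Sven free within 09:30–16:00: 11:50–12:10, 13:20–13:50, 14:20–15:40.
Mina free within 09:30–16:00: 09:30–10:00, 10:20–11:10, 12:30–13:20, 13:40–14:10.
Jamal ∩ Sven: 11:50–12:00, 13:20–13:50.
Jamal ∩ Sven ∩ Mina: 13:40–13:50.
Jamal ∩ Sven ∩ Mina ∩ Elena: 13:40–13:50.
Windows ≥ 20 min: (none).
That's 0 windows.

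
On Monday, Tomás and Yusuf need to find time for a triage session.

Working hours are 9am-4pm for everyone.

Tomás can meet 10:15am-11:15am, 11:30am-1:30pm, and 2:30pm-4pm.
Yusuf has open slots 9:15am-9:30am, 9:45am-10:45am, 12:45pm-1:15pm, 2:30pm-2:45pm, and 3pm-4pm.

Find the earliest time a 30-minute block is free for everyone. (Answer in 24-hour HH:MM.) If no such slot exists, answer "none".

Tomás ∩ Yusuf: 10:15–10:45, 12:45–13:15, 14:30–14:45, 15:00–16:00.
Windows ≥ 30 min: 10:15–10:45, 12:45–13:15, 15:00–16:00.
Earliest such window starts at 10:15.

10:15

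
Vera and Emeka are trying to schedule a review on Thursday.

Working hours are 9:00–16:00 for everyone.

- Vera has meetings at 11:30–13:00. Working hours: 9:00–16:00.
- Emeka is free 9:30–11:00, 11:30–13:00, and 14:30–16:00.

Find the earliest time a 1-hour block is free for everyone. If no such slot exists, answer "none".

09:30

Vera free within 09:00–16:00: 09:00–11:30, 13:00–16:00.
Vera ∩ Emeka: 09:30–11:00, 14:30–16:00.
Windows ≥ 60 min: 09:30–11:00, 14:30–16:00.
Earliest such window starts at 09:30.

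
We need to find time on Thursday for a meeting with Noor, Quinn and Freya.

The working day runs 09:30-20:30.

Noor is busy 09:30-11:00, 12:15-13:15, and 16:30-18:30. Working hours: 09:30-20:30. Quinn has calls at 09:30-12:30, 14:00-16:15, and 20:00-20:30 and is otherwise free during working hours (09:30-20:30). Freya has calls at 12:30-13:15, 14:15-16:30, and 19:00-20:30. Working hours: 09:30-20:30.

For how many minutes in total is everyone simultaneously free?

Noor free within 09:30–20:30: 11:00–12:15, 13:15–16:30, 18:30–20:30.
Quinn free within 09:30–20:30: 12:30–14:00, 16:15–20:00.
Freya free within 09:30–20:30: 09:30–12:30, 13:15–14:15, 16:30–19:00.
Noor ∩ Quinn: 13:15–14:00, 16:15–16:30, 18:30–20:00.
Noor ∩ Quinn ∩ Freya: 13:15–14:00, 18:30–19:00.
Total common minutes: 45 + 30 = 75.

75 minutes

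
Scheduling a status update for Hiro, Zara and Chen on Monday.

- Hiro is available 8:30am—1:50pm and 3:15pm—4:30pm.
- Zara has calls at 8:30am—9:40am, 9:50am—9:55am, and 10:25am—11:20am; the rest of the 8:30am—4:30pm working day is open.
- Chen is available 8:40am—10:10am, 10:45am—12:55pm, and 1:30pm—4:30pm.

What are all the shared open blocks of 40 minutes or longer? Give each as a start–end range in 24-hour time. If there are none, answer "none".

Zara free within 08:30–16:30: 09:40–09:50, 09:55–10:25, 11:20–16:30.
Hiro ∩ Zara: 09:40–09:50, 09:55–10:25, 11:20–13:50, 15:15–16:30.
Hiro ∩ Zara ∩ Chen: 09:40–09:50, 09:55–10:10, 11:20–12:55, 13:30–13:50, 15:15–16:30.
Windows ≥ 40 min: 11:20–12:55, 15:15–16:30.

11:20–12:55, 15:15–16:30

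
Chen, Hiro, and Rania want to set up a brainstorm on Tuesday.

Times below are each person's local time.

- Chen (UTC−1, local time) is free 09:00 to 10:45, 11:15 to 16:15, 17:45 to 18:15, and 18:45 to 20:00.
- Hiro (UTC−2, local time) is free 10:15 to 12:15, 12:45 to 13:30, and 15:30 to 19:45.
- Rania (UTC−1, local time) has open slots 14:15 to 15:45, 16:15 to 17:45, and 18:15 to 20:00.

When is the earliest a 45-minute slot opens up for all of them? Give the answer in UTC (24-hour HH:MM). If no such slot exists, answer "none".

19:45

Chen → UTC: 10:00–11:45, 12:15–17:15, 18:45–19:15, 19:45–21:00.
Hiro → UTC: 12:15–14:15, 14:45–15:30, 17:30–21:45.
Rania → UTC: 15:15–16:45, 17:15–18:45, 19:15–21:00.
Chen ∩ Hiro: 12:15–14:15, 14:45–15:30, 18:45–19:15, 19:45–21:00.
Chen ∩ Hiro ∩ Rania: 15:15–15:30, 19:45–21:00.
Windows ≥ 45 min: 19:45–21:00.
Earliest such window starts at 19:45.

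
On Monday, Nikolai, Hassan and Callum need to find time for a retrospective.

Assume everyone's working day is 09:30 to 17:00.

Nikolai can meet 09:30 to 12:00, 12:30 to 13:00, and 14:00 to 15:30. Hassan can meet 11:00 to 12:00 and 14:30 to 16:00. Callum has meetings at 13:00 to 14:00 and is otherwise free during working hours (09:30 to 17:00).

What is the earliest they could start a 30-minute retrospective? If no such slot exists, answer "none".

11:00

Callum free within 09:30–17:00: 09:30–13:00, 14:00–17:00.
Nikolai ∩ Hassan: 11:00–12:00, 14:30–15:30.
Nikolai ∩ Hassan ∩ Callum: 11:00–12:00, 14:30–15:30.
Windows ≥ 30 min: 11:00–12:00, 14:30–15:30.
Earliest such window starts at 11:00.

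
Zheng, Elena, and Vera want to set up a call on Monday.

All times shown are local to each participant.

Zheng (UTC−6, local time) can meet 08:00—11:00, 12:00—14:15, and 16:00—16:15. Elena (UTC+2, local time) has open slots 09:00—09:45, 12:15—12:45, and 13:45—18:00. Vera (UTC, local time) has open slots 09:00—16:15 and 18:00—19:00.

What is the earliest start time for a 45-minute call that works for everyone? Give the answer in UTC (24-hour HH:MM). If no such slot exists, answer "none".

14:00

Zheng → UTC: 14:00–17:00, 18:00–20:15, 22:00–22:15.
Elena → UTC: 07:00–07:45, 10:15–10:45, 11:45–16:00.
Vera → UTC: 09:00–16:15, 18:00–19:00.
Zheng ∩ Elena: 14:00–16:00.
Zheng ∩ Elena ∩ Vera: 14:00–16:00.
Windows ≥ 45 min: 14:00–16:00.
Earliest such window starts at 14:00.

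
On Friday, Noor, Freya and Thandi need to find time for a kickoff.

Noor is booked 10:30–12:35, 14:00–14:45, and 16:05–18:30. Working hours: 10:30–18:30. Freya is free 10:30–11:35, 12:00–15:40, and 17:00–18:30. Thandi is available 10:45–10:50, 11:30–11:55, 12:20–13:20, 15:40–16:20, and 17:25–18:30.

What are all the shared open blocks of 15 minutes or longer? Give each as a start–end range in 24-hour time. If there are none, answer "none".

12:35–13:20

Noor free within 10:30–18:30: 12:35–14:00, 14:45–16:05.
Noor ∩ Freya: 12:35–14:00, 14:45–15:40.
Noor ∩ Freya ∩ Thandi: 12:35–13:20.
Windows ≥ 15 min: 12:35–13:20.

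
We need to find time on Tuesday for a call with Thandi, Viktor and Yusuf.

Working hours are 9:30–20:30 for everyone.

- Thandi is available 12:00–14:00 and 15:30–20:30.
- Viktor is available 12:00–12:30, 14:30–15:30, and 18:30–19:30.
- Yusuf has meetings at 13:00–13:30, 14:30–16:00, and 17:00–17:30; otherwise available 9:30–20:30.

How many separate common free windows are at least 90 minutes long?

Yusuf free within 09:30–20:30: 09:30–13:00, 13:30–14:30, 16:00–17:00, 17:30–20:30.
Thandi ∩ Viktor: 12:00–12:30, 18:30–19:30.
Thandi ∩ Viktor ∩ Yusuf: 12:00–12:30, 18:30–19:30.
Windows ≥ 90 min: (none).
That's 0 windows.

0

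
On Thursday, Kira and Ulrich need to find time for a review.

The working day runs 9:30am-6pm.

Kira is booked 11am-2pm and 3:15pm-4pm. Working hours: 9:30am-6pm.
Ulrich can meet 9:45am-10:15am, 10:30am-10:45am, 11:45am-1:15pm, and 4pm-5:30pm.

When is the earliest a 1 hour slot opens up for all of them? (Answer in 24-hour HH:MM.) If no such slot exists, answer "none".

Kira free within 09:30–18:00: 09:30–11:00, 14:00–15:15, 16:00–18:00.
Kira ∩ Ulrich: 09:45–10:15, 10:30–10:45, 16:00–17:30.
Windows ≥ 60 min: 16:00–17:30.
Earliest such window starts at 16:00.

16:00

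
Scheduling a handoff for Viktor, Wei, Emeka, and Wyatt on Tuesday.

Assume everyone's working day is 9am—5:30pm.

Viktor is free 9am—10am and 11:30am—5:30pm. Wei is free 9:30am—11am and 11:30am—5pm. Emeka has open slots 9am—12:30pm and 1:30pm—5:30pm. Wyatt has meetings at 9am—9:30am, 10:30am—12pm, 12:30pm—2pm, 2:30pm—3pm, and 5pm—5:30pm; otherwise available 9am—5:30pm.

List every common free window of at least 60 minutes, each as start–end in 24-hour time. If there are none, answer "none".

15:00–17:00

Wyatt free within 09:00–17:30: 09:30–10:30, 12:00–12:30, 14:00–14:30, 15:00–17:00.
Viktor ∩ Wei: 09:30–10:00, 11:30–17:00.
Viktor ∩ Wei ∩ Emeka: 09:30–10:00, 11:30–12:30, 13:30–17:00.
Viktor ∩ Wei ∩ Emeka ∩ Wyatt: 09:30–10:00, 12:00–12:30, 14:00–14:30, 15:00–17:00.
Windows ≥ 60 min: 15:00–17:00.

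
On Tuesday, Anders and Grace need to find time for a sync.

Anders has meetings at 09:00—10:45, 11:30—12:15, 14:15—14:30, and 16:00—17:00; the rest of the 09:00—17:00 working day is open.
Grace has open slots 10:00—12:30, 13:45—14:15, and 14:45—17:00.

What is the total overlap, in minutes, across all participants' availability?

165 minutes

Anders free within 09:00–17:00: 10:45–11:30, 12:15–14:15, 14:30–16:00.
Anders ∩ Grace: 10:45–11:30, 12:15–12:30, 13:45–14:15, 14:45–16:00.
Total common minutes: 45 + 15 + 30 + 75 = 165.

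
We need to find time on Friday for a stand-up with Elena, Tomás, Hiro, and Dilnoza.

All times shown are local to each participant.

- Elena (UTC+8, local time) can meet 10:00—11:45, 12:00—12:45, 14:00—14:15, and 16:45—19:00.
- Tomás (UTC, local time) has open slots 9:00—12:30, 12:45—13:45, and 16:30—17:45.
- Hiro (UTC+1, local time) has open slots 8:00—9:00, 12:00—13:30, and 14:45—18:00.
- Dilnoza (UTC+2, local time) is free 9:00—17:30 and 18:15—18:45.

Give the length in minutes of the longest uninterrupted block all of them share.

0 minutes

Elena → UTC: 02:00–03:45, 04:00–04:45, 06:00–06:15, 08:45–11:00.
Tomás → UTC: 09:00–12:30, 12:45–13:45, 16:30–17:45.
Hiro → UTC: 07:00–08:00, 11:00–12:30, 13:45–17:00.
Dilnoza → UTC: 07:00–15:30, 16:15–16:45.
Elena ∩ Tomás: 09:00–11:00.
Elena ∩ Tomás ∩ Hiro: (none).
Elena ∩ Tomás ∩ Hiro ∩ Dilnoza: (none).
No common window.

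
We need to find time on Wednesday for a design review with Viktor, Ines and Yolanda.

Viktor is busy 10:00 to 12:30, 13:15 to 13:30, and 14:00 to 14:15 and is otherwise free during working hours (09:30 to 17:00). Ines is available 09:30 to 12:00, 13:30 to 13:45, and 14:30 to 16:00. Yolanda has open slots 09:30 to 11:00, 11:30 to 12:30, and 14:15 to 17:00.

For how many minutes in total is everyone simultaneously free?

Viktor free within 09:30–17:00: 09:30–10:00, 12:30–13:15, 13:30–14:00, 14:15–17:00.
Viktor ∩ Ines: 09:30–10:00, 13:30–13:45, 14:30–16:00.
Viktor ∩ Ines ∩ Yolanda: 09:30–10:00, 14:30–16:00.
Total common minutes: 30 + 90 = 120.

120 minutes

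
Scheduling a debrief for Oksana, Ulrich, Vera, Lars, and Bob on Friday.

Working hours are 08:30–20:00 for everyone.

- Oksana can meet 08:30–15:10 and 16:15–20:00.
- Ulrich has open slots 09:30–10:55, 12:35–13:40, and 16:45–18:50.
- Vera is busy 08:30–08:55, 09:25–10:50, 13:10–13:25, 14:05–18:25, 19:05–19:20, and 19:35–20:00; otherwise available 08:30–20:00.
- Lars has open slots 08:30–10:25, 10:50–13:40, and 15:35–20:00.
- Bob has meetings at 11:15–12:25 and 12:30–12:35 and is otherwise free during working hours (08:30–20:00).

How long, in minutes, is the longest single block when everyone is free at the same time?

Vera free within 08:30–20:00: 08:55–09:25, 10:50–13:10, 13:25–14:05, 18:25–19:05, 19:20–19:35.
Bob free within 08:30–20:00: 08:30–11:15, 12:25–12:30, 12:35–20:00.
Oksana ∩ Ulrich: 09:30–10:55, 12:35–13:40, 16:45–18:50.
Oksana ∩ Ulrich ∩ Vera: 10:50–10:55, 12:35–13:10, 13:25–13:40, 18:25–18:50.
Oksana ∩ Ulrich ∩ Vera ∩ Lars: 10:50–10:55, 12:35–13:10, 13:25–13:40, 18:25–18:50.
Oksana ∩ Ulrich ∩ Vera ∩ Lars ∩ Bob: 10:50–10:55, 12:35–13:10, 13:25–13:40, 18:25–18:50.
Common window lengths: 5, 35, 15, 25 min; longest is 35.

35 minutes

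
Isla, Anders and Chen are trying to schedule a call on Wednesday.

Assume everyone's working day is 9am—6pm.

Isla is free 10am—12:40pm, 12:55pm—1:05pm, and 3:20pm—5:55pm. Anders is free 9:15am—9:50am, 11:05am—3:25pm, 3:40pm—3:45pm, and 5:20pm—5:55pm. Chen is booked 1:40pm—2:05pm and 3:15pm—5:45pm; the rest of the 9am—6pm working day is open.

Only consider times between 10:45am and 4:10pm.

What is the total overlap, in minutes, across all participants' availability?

Chen free within 09:00–18:00: 09:00–13:40, 14:05–15:15, 17:45–18:00.
Isla ∩ Anders: 11:05–12:40, 12:55–13:05, 15:20–15:25, 15:40–15:45, 17:20–17:55.
Isla ∩ Anders ∩ Chen: 11:05–12:40, 12:55–13:05, 17:45–17:55.
Restricted to 10:45–16:10: 11:05–12:40, 12:55–13:05.
Total common minutes: 95 + 10 = 105.

105 minutes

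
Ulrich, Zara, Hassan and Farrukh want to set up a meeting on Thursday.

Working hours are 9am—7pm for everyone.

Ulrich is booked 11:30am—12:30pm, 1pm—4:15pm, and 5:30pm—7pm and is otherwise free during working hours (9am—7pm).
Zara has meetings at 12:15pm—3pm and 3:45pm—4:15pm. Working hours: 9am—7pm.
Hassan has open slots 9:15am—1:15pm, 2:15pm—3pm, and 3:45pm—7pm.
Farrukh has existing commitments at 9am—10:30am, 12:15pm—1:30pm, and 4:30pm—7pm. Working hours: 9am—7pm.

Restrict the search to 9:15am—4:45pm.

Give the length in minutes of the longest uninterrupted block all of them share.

60 minutes

Ulrich free within 09:00–19:00: 09:00–11:30, 12:30–13:00, 16:15–17:30.
Zara free within 09:00–19:00: 09:00–12:15, 15:00–15:45, 16:15–19:00.
Farrukh free within 09:00–19:00: 10:30–12:15, 13:30–16:30.
Ulrich ∩ Zara: 09:00–11:30, 16:15–17:30.
Ulrich ∩ Zara ∩ Hassan: 09:15–11:30, 16:15–17:30.
Ulrich ∩ Zara ∩ Hassan ∩ Farrukh: 10:30–11:30, 16:15–16:30.
Restricted to 09:15–16:45: 10:30–11:30, 16:15–16:30.
Common window lengths: 60, 15 min; longest is 60.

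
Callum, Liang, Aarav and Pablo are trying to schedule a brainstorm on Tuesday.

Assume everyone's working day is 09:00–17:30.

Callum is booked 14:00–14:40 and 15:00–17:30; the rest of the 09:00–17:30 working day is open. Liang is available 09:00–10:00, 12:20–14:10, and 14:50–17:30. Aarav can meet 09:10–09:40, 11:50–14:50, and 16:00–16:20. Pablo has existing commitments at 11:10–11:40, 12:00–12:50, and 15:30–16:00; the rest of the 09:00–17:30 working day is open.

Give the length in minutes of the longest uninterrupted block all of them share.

70 minutes

Callum free within 09:00–17:30: 09:00–14:00, 14:40–15:00.
Pablo free within 09:00–17:30: 09:00–11:10, 11:40–12:00, 12:50–15:30, 16:00–17:30.
Callum ∩ Liang: 09:00–10:00, 12:20–14:00, 14:50–15:00.
Callum ∩ Liang ∩ Aarav: 09:10–09:40, 12:20–14:00.
Callum ∩ Liang ∩ Aarav ∩ Pablo: 09:10–09:40, 12:50–14:00.
Common window lengths: 30, 70 min; longest is 70.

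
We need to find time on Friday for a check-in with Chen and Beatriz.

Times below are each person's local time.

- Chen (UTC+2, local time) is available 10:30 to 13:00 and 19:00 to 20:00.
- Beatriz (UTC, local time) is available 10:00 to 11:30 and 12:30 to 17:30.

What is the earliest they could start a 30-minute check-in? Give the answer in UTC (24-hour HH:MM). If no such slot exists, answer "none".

10:00

Chen → UTC: 08:30–11:00, 17:00–18:00.
Beatriz → UTC: 10:00–11:30, 12:30–17:30.
Chen ∩ Beatriz: 10:00–11:00, 17:00–17:30.
Windows ≥ 30 min: 10:00–11:00, 17:00–17:30.
Earliest such window starts at 10:00.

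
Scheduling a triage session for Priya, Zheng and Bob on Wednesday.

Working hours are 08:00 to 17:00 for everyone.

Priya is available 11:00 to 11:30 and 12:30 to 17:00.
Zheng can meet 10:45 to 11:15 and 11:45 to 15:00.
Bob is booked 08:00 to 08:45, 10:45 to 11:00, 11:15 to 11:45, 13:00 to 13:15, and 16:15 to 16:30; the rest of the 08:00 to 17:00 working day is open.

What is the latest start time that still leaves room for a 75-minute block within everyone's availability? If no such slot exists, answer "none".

13:45

Bob free within 08:00–17:00: 08:45–10:45, 11:00–11:15, 11:45–13:00, 13:15–16:15, 16:30–17:00.
Priya ∩ Zheng: 11:00–11:15, 12:30–15:00.
Priya ∩ Zheng ∩ Bob: 11:00–11:15, 12:30–13:00, 13:15–15:00.
Windows ≥ 75 min: 13:15–15:00.
Latest start in the last window 13:15–15:00 is 15:00 − 75 min = 13:45.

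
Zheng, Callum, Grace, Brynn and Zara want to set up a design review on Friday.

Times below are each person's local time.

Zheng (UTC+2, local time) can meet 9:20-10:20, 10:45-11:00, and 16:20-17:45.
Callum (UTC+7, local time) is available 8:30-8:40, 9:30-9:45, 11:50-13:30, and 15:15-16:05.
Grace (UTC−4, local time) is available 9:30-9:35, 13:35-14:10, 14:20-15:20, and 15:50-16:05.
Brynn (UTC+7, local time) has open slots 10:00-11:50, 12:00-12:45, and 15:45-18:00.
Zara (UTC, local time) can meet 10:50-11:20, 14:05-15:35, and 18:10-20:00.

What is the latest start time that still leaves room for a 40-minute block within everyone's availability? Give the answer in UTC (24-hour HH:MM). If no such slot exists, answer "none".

none

Zheng → UTC: 07:20–08:20, 08:45–09:00, 14:20–15:45.
Callum → UTC: 01:30–01:40, 02:30–02:45, 04:50–06:30, 08:15–09:05.
Grace → UTC: 13:30–13:35, 17:35–18:10, 18:20–19:20, 19:50–20:05.
Brynn → UTC: 03:00–04:50, 05:00–05:45, 08:45–11:00.
Zara → UTC: 10:50–11:20, 14:05–15:35, 18:10–20:00.
Zheng ∩ Callum: 08:15–08:20, 08:45–09:00.
Zheng ∩ Callum ∩ Grace: (none).
Zheng ∩ Callum ∩ Grace ∩ Brynn: (none).
Zheng ∩ Callum ∩ Grace ∩ Brynn ∩ Zara: (none).
Windows ≥ 40 min: (none).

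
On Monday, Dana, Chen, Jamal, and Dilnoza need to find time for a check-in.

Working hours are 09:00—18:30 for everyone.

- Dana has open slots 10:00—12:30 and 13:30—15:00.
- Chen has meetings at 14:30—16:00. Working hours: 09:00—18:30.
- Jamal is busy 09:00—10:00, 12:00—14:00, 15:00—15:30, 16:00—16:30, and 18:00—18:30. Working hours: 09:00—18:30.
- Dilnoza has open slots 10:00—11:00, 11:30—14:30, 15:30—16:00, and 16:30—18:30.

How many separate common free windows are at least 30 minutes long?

3

Chen free within 09:00–18:30: 09:00–14:30, 16:00–18:30.
Jamal free within 09:00–18:30: 10:00–12:00, 14:00–15:00, 15:30–16:00, 16:30–18:00.
Dana ∩ Chen: 10:00–12:30, 13:30–14:30.
Dana ∩ Chen ∩ Jamal: 10:00–12:00, 14:00–14:30.
Dana ∩ Chen ∩ Jamal ∩ Dilnoza: 10:00–11:00, 11:30–12:00, 14:00–14:30.
Windows ≥ 30 min: 10:00–11:00, 11:30–12:00, 14:00–14:30.
That's 3 windows.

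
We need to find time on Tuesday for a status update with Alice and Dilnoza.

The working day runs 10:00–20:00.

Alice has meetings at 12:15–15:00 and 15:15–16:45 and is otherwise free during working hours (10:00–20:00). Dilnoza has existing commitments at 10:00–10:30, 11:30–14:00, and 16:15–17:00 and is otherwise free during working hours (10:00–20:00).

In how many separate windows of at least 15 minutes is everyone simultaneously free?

Alice free within 10:00–20:00: 10:00–12:15, 15:00–15:15, 16:45–20:00.
Dilnoza free within 10:00–20:00: 10:30–11:30, 14:00–16:15, 17:00–20:00.
Alice ∩ Dilnoza: 10:30–11:30, 15:00–15:15, 17:00–20:00.
Windows ≥ 15 min: 10:30–11:30, 15:00–15:15, 17:00–20:00.
That's 3 windows.

3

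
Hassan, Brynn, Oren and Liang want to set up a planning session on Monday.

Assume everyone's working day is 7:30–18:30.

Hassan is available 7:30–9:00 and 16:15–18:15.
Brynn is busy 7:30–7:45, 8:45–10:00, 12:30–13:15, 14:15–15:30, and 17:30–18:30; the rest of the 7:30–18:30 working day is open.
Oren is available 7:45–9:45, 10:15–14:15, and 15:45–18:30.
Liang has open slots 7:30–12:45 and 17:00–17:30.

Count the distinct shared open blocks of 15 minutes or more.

Brynn free within 07:30–18:30: 07:45–08:45, 10:00–12:30, 13:15–14:15, 15:30–17:30.
Hassan ∩ Brynn: 07:45–08:45, 16:15–17:30.
Hassan ∩ Brynn ∩ Oren: 07:45–08:45, 16:15–17:30.
Hassan ∩ Brynn ∩ Oren ∩ Liang: 07:45–08:45, 17:00–17:30.
Windows ≥ 15 min: 07:45–08:45, 17:00–17:30.
That's 2 windows.

2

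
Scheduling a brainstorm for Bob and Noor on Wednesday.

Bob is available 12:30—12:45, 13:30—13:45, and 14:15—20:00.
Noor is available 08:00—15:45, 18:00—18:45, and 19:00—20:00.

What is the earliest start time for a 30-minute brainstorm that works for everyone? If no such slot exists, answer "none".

14:15

Bob ∩ Noor: 12:30–12:45, 13:30–13:45, 14:15–15:45, 18:00–18:45, 19:00–20:00.
Windows ≥ 30 min: 14:15–15:45, 18:00–18:45, 19:00–20:00.
Earliest such window starts at 14:15.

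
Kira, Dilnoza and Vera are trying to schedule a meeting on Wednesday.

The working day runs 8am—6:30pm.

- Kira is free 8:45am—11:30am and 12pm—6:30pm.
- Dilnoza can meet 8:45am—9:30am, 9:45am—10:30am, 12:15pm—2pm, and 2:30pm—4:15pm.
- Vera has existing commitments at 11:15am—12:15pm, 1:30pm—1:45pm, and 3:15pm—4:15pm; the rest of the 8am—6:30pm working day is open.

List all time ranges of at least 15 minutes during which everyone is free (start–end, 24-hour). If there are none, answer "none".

08:45–09:30, 09:45–10:30, 12:15–13:30, 13:45–14:00, 14:30–15:15

Vera free within 08:00–18:30: 08:00–11:15, 12:15–13:30, 13:45–15:15, 16:15–18:30.
Kira ∩ Dilnoza: 08:45–09:30, 09:45–10:30, 12:15–14:00, 14:30–16:15.
Kira ∩ Dilnoza ∩ Vera: 08:45–09:30, 09:45–10:30, 12:15–13:30, 13:45–14:00, 14:30–15:15.
Windows ≥ 15 min: 08:45–09:30, 09:45–10:30, 12:15–13:30, 13:45–14:00, 14:30–15:15.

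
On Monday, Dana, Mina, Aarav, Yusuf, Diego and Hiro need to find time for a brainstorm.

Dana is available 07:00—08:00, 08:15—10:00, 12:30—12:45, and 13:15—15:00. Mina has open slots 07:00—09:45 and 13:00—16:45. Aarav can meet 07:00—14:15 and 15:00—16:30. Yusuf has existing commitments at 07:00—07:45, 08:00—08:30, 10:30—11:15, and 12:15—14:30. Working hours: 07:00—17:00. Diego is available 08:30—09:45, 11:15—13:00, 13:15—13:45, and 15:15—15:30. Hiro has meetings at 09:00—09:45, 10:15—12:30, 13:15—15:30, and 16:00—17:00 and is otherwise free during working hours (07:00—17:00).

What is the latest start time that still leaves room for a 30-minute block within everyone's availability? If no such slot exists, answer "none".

08:30

Yusuf free within 07:00–17:00: 07:45–08:00, 08:30–10:30, 11:15–12:15, 14:30–17:00.
Hiro free within 07:00–17:00: 07:00–09:00, 09:45–10:15, 12:30–13:15, 15:30–16:00.
Dana ∩ Mina: 07:00–08:00, 08:15–09:45, 13:15–15:00.
Dana ∩ Mina ∩ Aarav: 07:00–08:00, 08:15–09:45, 13:15–14:15.
Dana ∩ Mina ∩ Aarav ∩ Yusuf: 07:45–08:00, 08:30–09:45.
Dana ∩ Mina ∩ Aarav ∩ Yusuf ∩ Diego: 08:30–09:45.
Dana ∩ Mina ∩ Aarav ∩ Yusuf ∩ Diego ∩ Hiro: 08:30–09:00.
Windows ≥ 30 min: 08:30–09:00.
Latest start in the last window 08:30–09:00 is 09:00 − 30 min = 08:30.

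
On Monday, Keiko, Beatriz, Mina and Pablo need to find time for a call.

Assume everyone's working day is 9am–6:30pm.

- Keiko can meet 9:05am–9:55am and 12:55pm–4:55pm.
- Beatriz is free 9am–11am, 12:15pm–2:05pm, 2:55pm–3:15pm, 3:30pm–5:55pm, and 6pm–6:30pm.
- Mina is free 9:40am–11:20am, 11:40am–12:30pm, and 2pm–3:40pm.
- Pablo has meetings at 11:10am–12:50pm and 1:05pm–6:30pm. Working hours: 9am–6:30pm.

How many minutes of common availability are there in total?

Pablo free within 09:00–18:30: 09:00–11:10, 12:50–13:05.
Keiko ∩ Beatriz: 09:05–09:55, 12:55–14:05, 14:55–15:15, 15:30–16:55.
Keiko ∩ Beatriz ∩ Mina: 09:40–09:55, 14:00–14:05, 14:55–15:15, 15:30–15:40.
Keiko ∩ Beatriz ∩ Mina ∩ Pablo: 09:40–09:55.
Total common minutes: 15.

15 minutes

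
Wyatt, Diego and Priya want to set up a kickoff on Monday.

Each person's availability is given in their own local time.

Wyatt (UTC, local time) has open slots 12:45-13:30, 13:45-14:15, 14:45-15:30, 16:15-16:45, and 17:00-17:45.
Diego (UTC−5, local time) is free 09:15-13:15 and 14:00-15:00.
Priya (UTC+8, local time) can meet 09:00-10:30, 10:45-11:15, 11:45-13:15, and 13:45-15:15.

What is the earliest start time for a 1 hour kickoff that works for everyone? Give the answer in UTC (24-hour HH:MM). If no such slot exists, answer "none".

none

Wyatt → UTC: 12:45–13:30, 13:45–14:15, 14:45–15:30, 16:15–16:45, 17:00–17:45.
Diego → UTC: 14:15–18:15, 19:00–20:00.
Priya → UTC: 01:00–02:30, 02:45–03:15, 03:45–05:15, 05:45–07:15.
Wyatt ∩ Diego: 14:45–15:30, 16:15–16:45, 17:00–17:45.
Wyatt ∩ Diego ∩ Priya: (none).
Windows ≥ 60 min: (none).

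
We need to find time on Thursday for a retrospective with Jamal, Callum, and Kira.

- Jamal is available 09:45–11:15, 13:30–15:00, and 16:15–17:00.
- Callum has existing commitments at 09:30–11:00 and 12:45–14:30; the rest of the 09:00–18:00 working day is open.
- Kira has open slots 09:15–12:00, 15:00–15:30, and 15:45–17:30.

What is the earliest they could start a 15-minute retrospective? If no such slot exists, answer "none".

11:00

Callum free within 09:00–18:00: 09:00–09:30, 11:00–12:45, 14:30–18:00.
Jamal ∩ Callum: 11:00–11:15, 14:30–15:00, 16:15–17:00.
Jamal ∩ Callum ∩ Kira: 11:00–11:15, 16:15–17:00.
Windows ≥ 15 min: 11:00–11:15, 16:15–17:00.
Earliest such window starts at 11:00.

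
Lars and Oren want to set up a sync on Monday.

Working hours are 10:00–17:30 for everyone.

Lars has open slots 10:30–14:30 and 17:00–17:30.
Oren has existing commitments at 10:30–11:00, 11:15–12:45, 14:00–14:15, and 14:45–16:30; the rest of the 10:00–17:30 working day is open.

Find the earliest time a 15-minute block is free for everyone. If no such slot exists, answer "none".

11:00

Oren free within 10:00–17:30: 10:00–10:30, 11:00–11:15, 12:45–14:00, 14:15–14:45, 16:30–17:30.
Lars ∩ Oren: 11:00–11:15, 12:45–14:00, 14:15–14:30, 17:00–17:30.
Windows ≥ 15 min: 11:00–11:15, 12:45–14:00, 14:15–14:30, 17:00–17:30.
Earliest such window starts at 11:00.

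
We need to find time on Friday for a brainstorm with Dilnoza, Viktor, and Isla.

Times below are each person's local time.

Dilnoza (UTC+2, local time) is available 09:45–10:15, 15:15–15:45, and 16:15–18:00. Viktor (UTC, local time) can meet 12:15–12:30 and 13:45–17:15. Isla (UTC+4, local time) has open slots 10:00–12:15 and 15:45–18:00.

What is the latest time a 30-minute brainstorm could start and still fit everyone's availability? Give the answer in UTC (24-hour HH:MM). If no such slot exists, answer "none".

Dilnoza → UTC: 07:45–08:15, 13:15–13:45, 14:15–16:00.
Viktor → UTC: 12:15–12:30, 13:45–17:15.
Isla → UTC: 06:00–08:15, 11:45–14:00.
Dilnoza ∩ Viktor: 14:15–16:00.
Dilnoza ∩ Viktor ∩ Isla: (none).
Windows ≥ 30 min: (none).

none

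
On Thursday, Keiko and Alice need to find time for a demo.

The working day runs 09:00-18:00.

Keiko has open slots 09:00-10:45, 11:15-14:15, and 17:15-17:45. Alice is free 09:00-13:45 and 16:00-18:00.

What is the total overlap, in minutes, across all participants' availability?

Keiko ∩ Alice: 09:00–10:45, 11:15–13:45, 17:15–17:45.
Total common minutes: 105 + 150 + 30 = 285.

285 minutes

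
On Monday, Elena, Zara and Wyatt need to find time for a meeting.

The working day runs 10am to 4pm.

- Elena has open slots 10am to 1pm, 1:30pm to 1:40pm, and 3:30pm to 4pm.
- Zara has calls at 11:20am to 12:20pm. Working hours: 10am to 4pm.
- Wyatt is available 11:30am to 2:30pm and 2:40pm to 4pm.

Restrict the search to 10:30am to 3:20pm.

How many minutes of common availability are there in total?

Zara free within 10:00–16:00: 10:00–11:20, 12:20–16:00.
Elena ∩ Zara: 10:00–11:20, 12:20–13:00, 13:30–13:40, 15:30–16:00.
Elena ∩ Zara ∩ Wyatt: 12:20–13:00, 13:30–13:40, 15:30–16:00.
Restricted to 10:30–15:20: 12:20–13:00, 13:30–13:40.
Total common minutes: 40 + 10 = 50.

50 minutes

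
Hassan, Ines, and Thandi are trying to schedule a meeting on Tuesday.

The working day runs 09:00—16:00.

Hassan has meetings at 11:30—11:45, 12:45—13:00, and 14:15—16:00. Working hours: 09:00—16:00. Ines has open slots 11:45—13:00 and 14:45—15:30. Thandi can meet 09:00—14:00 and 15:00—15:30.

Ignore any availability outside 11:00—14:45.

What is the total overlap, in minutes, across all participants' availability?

60 minutes

Hassan free within 09:00–16:00: 09:00–11:30, 11:45–12:45, 13:00–14:15.
Hassan ∩ Ines: 11:45–12:45.
Hassan ∩ Ines ∩ Thandi: 11:45–12:45.
Restricted to 11:00–14:45: 11:45–12:45.
Total common minutes: 60.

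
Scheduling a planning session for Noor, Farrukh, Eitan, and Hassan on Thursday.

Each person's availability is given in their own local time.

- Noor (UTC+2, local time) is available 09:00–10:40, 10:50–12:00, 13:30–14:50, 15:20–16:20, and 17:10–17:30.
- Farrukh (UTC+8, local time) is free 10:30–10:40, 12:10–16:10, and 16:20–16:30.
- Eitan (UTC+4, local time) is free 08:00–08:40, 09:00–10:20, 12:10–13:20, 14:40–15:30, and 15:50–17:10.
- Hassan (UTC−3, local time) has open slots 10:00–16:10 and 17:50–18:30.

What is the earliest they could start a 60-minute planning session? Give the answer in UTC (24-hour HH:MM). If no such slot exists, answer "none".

none

Noor → UTC: 07:00–08:40, 08:50–10:00, 11:30–12:50, 13:20–14:20, 15:10–15:30.
Farrukh → UTC: 02:30–02:40, 04:10–08:10, 08:20–08:30.
Eitan → UTC: 04:00–04:40, 05:00–06:20, 08:10–09:20, 10:40–11:30, 11:50–13:10.
Hassan → UTC: 13:00–19:10, 20:50–21:30.
Noor ∩ Farrukh: 07:00–08:10, 08:20–08:30.
Noor ∩ Farrukh ∩ Eitan: 08:20–08:30.
Noor ∩ Farrukh ∩ Eitan ∩ Hassan: (none).
Windows ≥ 60 min: (none).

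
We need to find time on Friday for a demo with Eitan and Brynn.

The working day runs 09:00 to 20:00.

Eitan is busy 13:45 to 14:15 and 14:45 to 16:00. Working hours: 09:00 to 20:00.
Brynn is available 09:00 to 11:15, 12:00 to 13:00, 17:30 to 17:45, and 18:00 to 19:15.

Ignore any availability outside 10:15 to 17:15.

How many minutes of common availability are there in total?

Eitan free within 09:00–20:00: 09:00–13:45, 14:15–14:45, 16:00–20:00.
Eitan ∩ Brynn: 09:00–11:15, 12:00–13:00, 17:30–17:45, 18:00–19:15.
Restricted to 10:15–17:15: 10:15–11:15, 12:00–13:00.
Total common minutes: 60 + 60 = 120.

120 minutes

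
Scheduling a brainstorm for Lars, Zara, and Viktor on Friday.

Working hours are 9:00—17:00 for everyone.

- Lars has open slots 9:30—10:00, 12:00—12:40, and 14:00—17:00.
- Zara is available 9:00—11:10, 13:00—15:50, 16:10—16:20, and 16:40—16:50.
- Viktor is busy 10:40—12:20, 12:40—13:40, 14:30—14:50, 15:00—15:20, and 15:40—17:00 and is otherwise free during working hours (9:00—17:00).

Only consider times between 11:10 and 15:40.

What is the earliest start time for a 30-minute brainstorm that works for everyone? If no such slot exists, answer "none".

Viktor free within 09:00–17:00: 09:00–10:40, 12:20–12:40, 13:40–14:30, 14:50–15:00, 15:20–15:40.
Lars ∩ Zara: 09:30–10:00, 14:00–15:50, 16:10–16:20, 16:40–16:50.
Lars ∩ Zara ∩ Viktor: 09:30–10:00, 14:00–14:30, 14:50–15:00, 15:20–15:40.
Restricted to 11:10–15:40: 14:00–14:30, 14:50–15:00, 15:20–15:40.
Windows ≥ 30 min: 14:00–14:30.
Earliest such window starts at 14:00.

14:00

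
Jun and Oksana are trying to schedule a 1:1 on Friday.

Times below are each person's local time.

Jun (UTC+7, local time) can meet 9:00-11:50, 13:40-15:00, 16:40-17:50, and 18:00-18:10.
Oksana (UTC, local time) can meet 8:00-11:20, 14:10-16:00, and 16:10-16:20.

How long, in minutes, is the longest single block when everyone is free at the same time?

70 minutes

Jun → UTC: 02:00–04:50, 06:40–08:00, 09:40–10:50, 11:00–11:10.
Oksana → UTC: 08:00–11:20, 14:10–16:00, 16:10–16:20.
Jun ∩ Oksana: 09:40–10:50, 11:00–11:10.
Common window lengths: 70, 10 min; longest is 70.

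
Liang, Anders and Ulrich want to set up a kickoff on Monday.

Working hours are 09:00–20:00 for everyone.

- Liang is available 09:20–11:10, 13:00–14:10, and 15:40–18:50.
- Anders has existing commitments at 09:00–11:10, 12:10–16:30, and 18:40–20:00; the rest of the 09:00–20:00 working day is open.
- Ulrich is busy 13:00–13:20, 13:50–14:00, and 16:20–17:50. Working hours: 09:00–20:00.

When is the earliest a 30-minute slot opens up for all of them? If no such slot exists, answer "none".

17:50

Anders free within 09:00–20:00: 11:10–12:10, 16:30–18:40.
Ulrich free within 09:00–20:00: 09:00–13:00, 13:20–13:50, 14:00–16:20, 17:50–20:00.
Liang ∩ Anders: 16:30–18:40.
Liang ∩ Anders ∩ Ulrich: 17:50–18:40.
Windows ≥ 30 min: 17:50–18:40.
Earliest such window starts at 17:50.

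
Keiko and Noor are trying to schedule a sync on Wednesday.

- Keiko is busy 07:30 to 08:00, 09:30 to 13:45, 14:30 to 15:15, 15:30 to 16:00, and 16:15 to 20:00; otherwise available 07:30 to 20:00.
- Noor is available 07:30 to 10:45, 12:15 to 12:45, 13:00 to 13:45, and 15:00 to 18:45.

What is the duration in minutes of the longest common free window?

Keiko free within 07:30–20:00: 08:00–09:30, 13:45–14:30, 15:15–15:30, 16:00–16:15.
Keiko ∩ Noor: 08:00–09:30, 15:15–15:30, 16:00–16:15.
Common window lengths: 90, 15, 15 min; longest is 90.

90 minutes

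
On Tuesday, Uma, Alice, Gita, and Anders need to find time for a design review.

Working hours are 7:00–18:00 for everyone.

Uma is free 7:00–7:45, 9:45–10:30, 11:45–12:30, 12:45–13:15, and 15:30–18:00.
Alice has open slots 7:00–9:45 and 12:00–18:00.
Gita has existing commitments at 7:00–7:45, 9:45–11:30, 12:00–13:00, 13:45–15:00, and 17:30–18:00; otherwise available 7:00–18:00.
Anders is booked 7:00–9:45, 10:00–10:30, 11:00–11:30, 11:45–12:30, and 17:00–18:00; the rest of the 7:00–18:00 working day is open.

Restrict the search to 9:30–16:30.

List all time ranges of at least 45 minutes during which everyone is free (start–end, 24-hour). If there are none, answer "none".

15:30–16:30

Gita free within 07:00–18:00: 07:45–09:45, 11:30–12:00, 13:00–13:45, 15:00–17:30.
Anders free within 07:00–18:00: 09:45–10:00, 10:30–11:00, 11:30–11:45, 12:30–17:00.
Uma ∩ Alice: 07:00–07:45, 12:00–12:30, 12:45–13:15, 15:30–18:00.
Uma ∩ Alice ∩ Gita: 13:00–13:15, 15:30–17:30.
Uma ∩ Alice ∩ Gita ∩ Anders: 13:00–13:15, 15:30–17:00.
Restricted to 09:30–16:30: 13:00–13:15, 15:30–16:30.
Windows ≥ 45 min: 15:30–16:30.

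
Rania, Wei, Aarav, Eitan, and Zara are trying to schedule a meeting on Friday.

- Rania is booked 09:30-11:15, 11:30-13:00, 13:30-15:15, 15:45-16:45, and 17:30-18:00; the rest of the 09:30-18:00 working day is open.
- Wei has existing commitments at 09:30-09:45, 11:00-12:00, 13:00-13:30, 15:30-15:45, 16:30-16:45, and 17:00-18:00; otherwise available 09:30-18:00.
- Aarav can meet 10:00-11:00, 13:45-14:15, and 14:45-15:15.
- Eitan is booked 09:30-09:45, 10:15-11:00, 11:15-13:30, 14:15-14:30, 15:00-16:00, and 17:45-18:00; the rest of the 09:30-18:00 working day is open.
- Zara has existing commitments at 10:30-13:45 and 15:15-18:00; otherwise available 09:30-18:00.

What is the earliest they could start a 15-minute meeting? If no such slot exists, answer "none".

none

Rania free within 09:30–18:00: 11:15–11:30, 13:00–13:30, 15:15–15:45, 16:45–17:30.
Wei free within 09:30–18:00: 09:45–11:00, 12:00–13:00, 13:30–15:30, 15:45–16:30, 16:45–17:00.
Eitan free within 09:30–18:00: 09:45–10:15, 11:00–11:15, 13:30–14:15, 14:30–15:00, 16:00–17:45.
Zara free within 09:30–18:00: 09:30–10:30, 13:45–15:15.
Rania ∩ Wei: 15:15–15:30, 16:45–17:00.
Rania ∩ Wei ∩ Aarav: (none).
Rania ∩ Wei ∩ Aarav ∩ Eitan: (none).
Rania ∩ Wei ∩ Aarav ∩ Eitan ∩ Zara: (none).
Windows ≥ 15 min: (none).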